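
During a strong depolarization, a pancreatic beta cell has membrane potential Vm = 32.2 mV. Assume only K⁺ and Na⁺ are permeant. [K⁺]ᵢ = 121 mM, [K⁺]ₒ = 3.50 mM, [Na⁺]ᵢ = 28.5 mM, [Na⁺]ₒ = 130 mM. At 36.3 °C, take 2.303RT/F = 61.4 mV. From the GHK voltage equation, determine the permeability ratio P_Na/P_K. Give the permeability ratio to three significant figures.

11.6

Let α = P_Na/P_K. GHK: Vm = 61.4·log₁₀[(Kₒ + α·Naₒ)/(Kᵢ + α·Naᵢ)].
10^(Vm/61.4) = 10^(32.2/61.4) = 3.3453
So 3.3453·(Kᵢ + α·Naᵢ) = Kₒ + α·Naₒ → α = (3.3453·121.0 − 3.5) / (130.0 − 3.3453·28.5)
α = (404.8 − 3.5) / (130.0 − 95.34) = 401.3/34.66 = 11.58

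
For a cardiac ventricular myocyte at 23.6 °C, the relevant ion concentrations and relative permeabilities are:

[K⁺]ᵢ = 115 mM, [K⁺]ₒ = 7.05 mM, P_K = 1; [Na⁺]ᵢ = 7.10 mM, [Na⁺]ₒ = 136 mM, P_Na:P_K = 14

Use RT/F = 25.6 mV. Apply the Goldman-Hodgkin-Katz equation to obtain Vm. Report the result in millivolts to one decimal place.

Vm = 25.6 · ln[(Σ P·[cation]ₒ + Σ P·[anion]ᵢ) / (Σ P·[cation]ᵢ + Σ P·[anion]ₒ)]
Numerator = 1×7.05 + 14×136 = 1911
Denominator = 1×115 + 14×7.10 = 214.4
Vm = 25.6 · ln(8.9135) = 25.6 × (2.1876) = 56.00 mV

56.0 mV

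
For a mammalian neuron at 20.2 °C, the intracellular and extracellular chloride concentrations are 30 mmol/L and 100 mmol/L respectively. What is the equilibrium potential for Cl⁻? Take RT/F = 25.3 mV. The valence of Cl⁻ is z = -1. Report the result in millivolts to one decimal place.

-30.5 mV

E = (25.3/z) · ln([Cl⁻]_out/[Cl⁻]_in) with z = -1.
For an anion, dividing by z = -1 reverses the sign.
= (25.3/-1) · ln(100/30) = -25.30 · ln(3.333)
= -25.30 · (1.2040) = -30.46 mV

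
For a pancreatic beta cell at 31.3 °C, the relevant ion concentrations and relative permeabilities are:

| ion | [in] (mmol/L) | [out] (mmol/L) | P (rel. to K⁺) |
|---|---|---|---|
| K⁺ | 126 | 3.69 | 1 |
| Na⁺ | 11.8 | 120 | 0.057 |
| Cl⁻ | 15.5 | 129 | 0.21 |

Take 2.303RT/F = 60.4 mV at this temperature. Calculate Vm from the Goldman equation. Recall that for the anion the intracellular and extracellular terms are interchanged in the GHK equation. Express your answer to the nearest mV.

-63 mV

Vm = 60.4 · log₁₀[(Σ P·[cation]ₒ + Σ P·[anion]ᵢ) / (Σ P·[cation]ᵢ + Σ P·[anion]ₒ)]
Numerator = 1×3.69 + 0.057×120 + 0.21×15.5 = 13.79
Denominator = 1×126 + 0.057×11.8 + 0.21×129 = 153.8
Vm = 60.4 · log₁₀(0.089651) = 60.4 × (-1.0474) = -63.27 mV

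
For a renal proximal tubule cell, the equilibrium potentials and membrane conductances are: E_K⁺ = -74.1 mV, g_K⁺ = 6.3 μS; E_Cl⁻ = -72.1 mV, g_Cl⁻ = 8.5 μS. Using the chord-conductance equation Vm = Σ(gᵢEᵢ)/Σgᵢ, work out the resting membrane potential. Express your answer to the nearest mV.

Σ gᵢEᵢ = 6.3·(-74.1) + 8.5·(-72.1) = -1079.68
Σ gᵢ = 6.3 + 8.5 = 14.8
Vm = -1079.68 / 14.8 = -72.95 mV

-73 mV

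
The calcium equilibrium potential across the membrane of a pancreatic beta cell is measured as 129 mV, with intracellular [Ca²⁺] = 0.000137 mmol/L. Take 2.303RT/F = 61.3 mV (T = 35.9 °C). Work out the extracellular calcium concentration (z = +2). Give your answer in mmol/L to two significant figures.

2.2 mmol/L

Nernst: E = (61.3/2) · log₁₀([out]/[in]), so log₁₀([out]/[in]) = 129.0 × 2 / 61.3 = 4.2088.
[out]/[in] = 10^(4.2088) = 1.617e+04.
[out] = 1.617e+04 × 0.000137 = 2.216 mmol/L.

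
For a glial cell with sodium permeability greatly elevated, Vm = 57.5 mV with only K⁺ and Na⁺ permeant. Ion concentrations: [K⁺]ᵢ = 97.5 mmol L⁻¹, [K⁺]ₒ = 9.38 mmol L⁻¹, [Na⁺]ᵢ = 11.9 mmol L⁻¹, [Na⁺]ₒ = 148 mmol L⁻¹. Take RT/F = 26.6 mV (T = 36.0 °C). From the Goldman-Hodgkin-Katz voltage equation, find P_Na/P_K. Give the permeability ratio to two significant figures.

19

Let α = P_Na/P_K. GHK: Vm = 26.6·ln[(Kₒ + α·Naₒ)/(Kᵢ + α·Naᵢ)].
e^(Vm/26.6) = e^(57.5/26.6) = 8.6855
So 8.6855·(Kᵢ + α·Naᵢ) = Kₒ + α·Naₒ → α = (8.6855·97.5 − 9.38) / (148.0 − 8.6855·11.9)
α = (846.8 − 9.38) / (148.0 − 103.4) = 837.5/44.64 = 18.76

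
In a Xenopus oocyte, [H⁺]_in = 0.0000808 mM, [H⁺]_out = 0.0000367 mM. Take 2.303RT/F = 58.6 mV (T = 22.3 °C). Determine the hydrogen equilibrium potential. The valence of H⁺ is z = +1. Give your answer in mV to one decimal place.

E = (58.6/z) · log₁₀([H⁺]_out/[H⁺]_in) with z = +1.
= (58.6/1) · log₁₀(0.0000367/0.0000808) = 58.60 · log₁₀(0.4542)
= 58.60 · (-0.3427) = -20.08 mV

-20.1 mV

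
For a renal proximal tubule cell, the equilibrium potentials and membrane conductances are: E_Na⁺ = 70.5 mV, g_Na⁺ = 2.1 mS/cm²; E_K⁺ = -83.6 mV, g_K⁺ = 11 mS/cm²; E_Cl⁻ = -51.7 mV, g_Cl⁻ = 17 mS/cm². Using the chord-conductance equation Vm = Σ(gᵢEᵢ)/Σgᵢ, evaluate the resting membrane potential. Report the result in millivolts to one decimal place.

-54.8 mV

Σ gᵢEᵢ = 2.1·(70.5) + 11·(-83.6) + 17·(-51.7) = -1650.45
Σ gᵢ = 2.1 + 11 + 17 = 30.1
Vm = -1650.45 / 30.1 = -54.83 mV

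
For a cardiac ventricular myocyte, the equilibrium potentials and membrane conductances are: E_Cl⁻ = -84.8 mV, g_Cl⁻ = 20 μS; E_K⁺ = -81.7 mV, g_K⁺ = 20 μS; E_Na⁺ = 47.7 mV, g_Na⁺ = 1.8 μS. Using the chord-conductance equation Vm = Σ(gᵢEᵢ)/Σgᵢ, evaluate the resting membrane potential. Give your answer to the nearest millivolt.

-78 mV

Σ gᵢEᵢ = 20·(-84.8) + 20·(-81.7) + 1.8·(47.7) = -3244.14
Σ gᵢ = 20 + 20 + 1.8 = 41.8
Vm = -3244.14 / 41.8 = -77.61 mV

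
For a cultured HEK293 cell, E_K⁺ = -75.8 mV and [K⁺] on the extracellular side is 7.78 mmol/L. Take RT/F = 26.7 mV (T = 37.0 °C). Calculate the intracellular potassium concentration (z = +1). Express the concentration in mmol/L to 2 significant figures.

Nernst: E = (26.7/1) · ln([out]/[in]), so ln([out]/[in]) = -75.8 × 1 / 26.7 = -2.8390.
[out]/[in] = e^(-2.8390) = 0.05849.
[in] = 7.78 / 0.05849 = 133 mmol/L.

130 mmol/L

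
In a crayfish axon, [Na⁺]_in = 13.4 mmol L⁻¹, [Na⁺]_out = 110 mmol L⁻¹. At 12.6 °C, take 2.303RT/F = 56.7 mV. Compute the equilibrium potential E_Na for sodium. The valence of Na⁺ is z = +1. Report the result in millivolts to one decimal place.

E = (56.7/z) · log₁₀([Na⁺]_out/[Na⁺]_in) with z = +1.
= (56.7/1) · log₁₀(110/13.4) = 56.70 · log₁₀(8.209)
= 56.70 · (0.9143) = 51.84 mV

51.8 mV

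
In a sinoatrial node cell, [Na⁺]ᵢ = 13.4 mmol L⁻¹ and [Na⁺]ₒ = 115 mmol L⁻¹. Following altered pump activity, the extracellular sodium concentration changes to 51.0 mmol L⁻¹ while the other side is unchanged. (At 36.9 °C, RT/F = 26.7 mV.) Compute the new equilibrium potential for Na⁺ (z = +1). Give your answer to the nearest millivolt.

After the shift: [Na⁺]_out = 51.0, [Na⁺]_in = 13.4 mmol L⁻¹.
E_new = (26.7/1)·ln(51.0/13.4) = 26.70 · (1.3366) = 35.69 mV

36 mV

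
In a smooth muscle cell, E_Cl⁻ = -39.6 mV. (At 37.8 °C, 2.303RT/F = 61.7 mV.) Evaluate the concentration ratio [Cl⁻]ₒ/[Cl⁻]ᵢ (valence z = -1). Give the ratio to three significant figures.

log₁₀([out]/[in]) = E·z/(61.7) = -39.6 × -1 / 61.7 = 0.6418
[out]/[in] = 10^(0.6418) = 4.383

4.38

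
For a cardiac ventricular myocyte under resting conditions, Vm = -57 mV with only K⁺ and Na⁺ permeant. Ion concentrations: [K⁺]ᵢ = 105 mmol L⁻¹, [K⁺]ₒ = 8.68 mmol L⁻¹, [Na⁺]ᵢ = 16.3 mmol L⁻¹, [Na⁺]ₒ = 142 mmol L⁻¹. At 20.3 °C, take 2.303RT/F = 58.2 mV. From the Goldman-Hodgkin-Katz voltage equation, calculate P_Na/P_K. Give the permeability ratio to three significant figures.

Let α = P_Na/P_K. GHK: Vm = 58.2·log₁₀[(Kₒ + α·Naₒ)/(Kᵢ + α·Naᵢ)].
10^(Vm/58.2) = 10^(-57.0/58.2) = 0.10486
So 0.10486·(Kᵢ + α·Naᵢ) = Kₒ + α·Naₒ → α = (0.10486·105.0 − 8.68) / (142.0 − 0.10486·16.3)
α = (11.01 − 8.68) / (142.0 − 1.709) = 2.331/140.3 = 0.01661

0.0166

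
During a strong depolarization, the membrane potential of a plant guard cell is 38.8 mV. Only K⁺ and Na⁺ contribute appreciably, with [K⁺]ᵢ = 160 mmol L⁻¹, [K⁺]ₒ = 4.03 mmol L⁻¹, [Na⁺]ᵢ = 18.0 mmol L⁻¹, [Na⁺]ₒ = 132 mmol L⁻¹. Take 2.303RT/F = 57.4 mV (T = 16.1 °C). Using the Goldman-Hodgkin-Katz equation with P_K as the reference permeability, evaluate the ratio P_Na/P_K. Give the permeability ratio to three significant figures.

16.2

Let α = P_Na/P_K. GHK: Vm = 57.4·log₁₀[(Kₒ + α·Naₒ)/(Kᵢ + α·Naᵢ)].
10^(Vm/57.4) = 10^(38.8/57.4) = 4.742
So 4.742·(Kᵢ + α·Naᵢ) = Kₒ + α·Naₒ → α = (4.742·160.0 − 4.03) / (132.0 − 4.742·18.0)
α = (758.7 − 4.03) / (132.0 − 85.36) = 754.7/46.64 = 16.18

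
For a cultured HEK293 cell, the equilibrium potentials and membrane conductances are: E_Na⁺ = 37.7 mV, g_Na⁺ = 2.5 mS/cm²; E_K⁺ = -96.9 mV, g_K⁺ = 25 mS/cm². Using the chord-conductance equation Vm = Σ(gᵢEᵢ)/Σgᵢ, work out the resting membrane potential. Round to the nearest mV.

-85 mV

Σ gᵢEᵢ = 2.5·(37.7) + 25·(-96.9) = -2328.25
Σ gᵢ = 2.5 + 25 = 27.5
Vm = -2328.25 / 27.5 = -84.66 mV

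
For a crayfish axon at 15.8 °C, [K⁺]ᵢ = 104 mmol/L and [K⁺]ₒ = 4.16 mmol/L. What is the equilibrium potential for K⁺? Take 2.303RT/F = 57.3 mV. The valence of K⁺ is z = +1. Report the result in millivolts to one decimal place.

E = (57.3/z) · log₁₀([K⁺]_out/[K⁺]_in) with z = +1.
= (57.3/1) · log₁₀(4.16/104) = 57.30 · log₁₀(0.04)
= 57.30 · (-1.3979) = -80.10 mV

-80.1 mV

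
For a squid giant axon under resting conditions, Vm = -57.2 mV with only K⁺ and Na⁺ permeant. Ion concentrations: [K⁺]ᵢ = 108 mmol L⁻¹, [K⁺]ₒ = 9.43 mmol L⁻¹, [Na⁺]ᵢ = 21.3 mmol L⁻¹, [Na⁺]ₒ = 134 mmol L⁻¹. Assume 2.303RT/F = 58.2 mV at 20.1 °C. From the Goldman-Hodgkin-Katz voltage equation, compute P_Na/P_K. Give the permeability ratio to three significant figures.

0.0137

Let α = P_Na/P_K. GHK: Vm = 58.2·log₁₀[(Kₒ + α·Naₒ)/(Kᵢ + α·Naᵢ)].
10^(Vm/58.2) = 10^(-57.2/58.2) = 0.10404
So 0.10404·(Kᵢ + α·Naᵢ) = Kₒ + α·Naₒ → α = (0.10404·108.0 − 9.43) / (134.0 − 0.10404·21.3)
α = (11.24 − 9.43) / (134.0 − 2.216) = 1.806/131.8 = 0.0137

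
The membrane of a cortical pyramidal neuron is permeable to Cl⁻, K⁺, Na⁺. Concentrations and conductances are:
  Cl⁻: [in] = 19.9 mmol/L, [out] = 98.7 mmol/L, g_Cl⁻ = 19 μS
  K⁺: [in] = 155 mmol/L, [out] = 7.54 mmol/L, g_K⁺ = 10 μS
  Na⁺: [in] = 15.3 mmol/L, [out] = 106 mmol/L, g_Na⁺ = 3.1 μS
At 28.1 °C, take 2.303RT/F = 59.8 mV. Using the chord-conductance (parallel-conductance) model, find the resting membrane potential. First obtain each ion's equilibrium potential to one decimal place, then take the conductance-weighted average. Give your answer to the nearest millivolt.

-44 mV

E_Cl⁻ = (59.8/-1)·log₁₀(98.7/19.9) = -41.6 mV
E_K⁺ = (59.8/1)·log₁₀(7.54/155) = -78.5 mV
E_Na⁺ = (59.8/1)·log₁₀(106/15.3) = 50.3 mV
Vm = (Σ gᵢEᵢ)/(Σ gᵢ) = (19·-41.6 + 10·-78.5 + 3.1·50.3) / (19 + 10 + 3.1)
= -1419.47 / 32.1 = -44.22 mV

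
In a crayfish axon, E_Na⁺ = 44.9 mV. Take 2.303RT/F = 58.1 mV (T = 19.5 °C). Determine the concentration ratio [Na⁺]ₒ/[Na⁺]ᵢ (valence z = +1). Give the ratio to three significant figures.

log₁₀([out]/[in]) = E·z/(58.1) = 44.9 × 1 / 58.1 = 0.7728
[out]/[in] = 10^(0.7728) = 5.927

5.93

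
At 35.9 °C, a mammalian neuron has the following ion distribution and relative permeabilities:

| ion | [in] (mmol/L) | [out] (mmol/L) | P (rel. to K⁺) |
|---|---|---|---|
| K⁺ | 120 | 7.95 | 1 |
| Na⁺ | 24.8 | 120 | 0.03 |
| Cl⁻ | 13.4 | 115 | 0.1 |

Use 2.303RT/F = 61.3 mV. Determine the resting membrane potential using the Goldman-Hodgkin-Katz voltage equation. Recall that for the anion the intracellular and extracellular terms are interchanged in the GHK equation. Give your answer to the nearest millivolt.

-62 mV

Vm = 61.3 · log₁₀[(Σ P·[cation]ₒ + Σ P·[anion]ᵢ) / (Σ P·[cation]ᵢ + Σ P·[anion]ₒ)]
Numerator = 1×7.95 + 0.03×120 + 0.1×13.4 = 12.89
Denominator = 1×120 + 0.03×24.8 + 0.1×115 = 132.2
Vm = 61.3 · log₁₀(0.097471) = 61.3 × (-1.0111) = -61.98 mV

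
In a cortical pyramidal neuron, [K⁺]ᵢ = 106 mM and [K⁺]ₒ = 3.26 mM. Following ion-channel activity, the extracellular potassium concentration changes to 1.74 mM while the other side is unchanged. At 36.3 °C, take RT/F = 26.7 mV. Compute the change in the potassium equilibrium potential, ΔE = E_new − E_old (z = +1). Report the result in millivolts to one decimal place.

-16.8 mV

E_old = (26.7/1)·ln(3.26/106) = -92.96 mV
E_new = (26.7/1)·ln(1.74/106) = -109.73 mV
ΔE = -109.73 − (-92.96) = -16.76 mV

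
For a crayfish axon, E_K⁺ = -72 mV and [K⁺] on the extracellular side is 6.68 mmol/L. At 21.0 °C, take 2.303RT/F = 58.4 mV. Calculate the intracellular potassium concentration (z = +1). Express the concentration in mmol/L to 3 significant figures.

Nernst: E = (58.4/1) · log₁₀([out]/[in]), so log₁₀([out]/[in]) = -72.0 × 1 / 58.4 = -1.2329.
[out]/[in] = 10^(-1.2329) = 0.0585.
[in] = 6.68 / 0.0585 = 114.2 mmol/L.

114 mmol/L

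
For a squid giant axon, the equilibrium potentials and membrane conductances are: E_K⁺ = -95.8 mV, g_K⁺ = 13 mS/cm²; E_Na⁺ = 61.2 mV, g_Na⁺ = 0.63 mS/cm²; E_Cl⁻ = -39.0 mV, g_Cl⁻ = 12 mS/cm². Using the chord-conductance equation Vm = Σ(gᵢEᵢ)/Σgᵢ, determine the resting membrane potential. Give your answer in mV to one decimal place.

Σ gᵢEᵢ = 13·(-95.8) + 0.63·(61.2) + 12·(-39.0) = -1674.84
Σ gᵢ = 13 + 0.63 + 12 = 25.63
Vm = -1674.84 / 25.63 = -65.35 mV

-65.3 mV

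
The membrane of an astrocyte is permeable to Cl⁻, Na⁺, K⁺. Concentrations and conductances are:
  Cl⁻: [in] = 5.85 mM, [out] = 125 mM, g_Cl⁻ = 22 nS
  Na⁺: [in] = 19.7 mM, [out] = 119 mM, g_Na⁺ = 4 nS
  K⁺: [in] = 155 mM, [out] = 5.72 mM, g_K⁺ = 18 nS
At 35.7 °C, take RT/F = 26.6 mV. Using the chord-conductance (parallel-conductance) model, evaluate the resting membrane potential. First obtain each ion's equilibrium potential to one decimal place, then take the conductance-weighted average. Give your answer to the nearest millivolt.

-72 mV

E_Cl⁻ = (26.6/-1)·ln(125/5.85) = -81.4 mV
E_Na⁺ = (26.6/1)·ln(119/19.7) = 47.8 mV
E_K⁺ = (26.6/1)·ln(5.72/155) = -87.8 mV
Vm = (Σ gᵢEᵢ)/(Σ gᵢ) = (22·-81.4 + 4·47.8 + 18·-87.8) / (22 + 4 + 18)
= -3180.00 / 44 = -72.27 mV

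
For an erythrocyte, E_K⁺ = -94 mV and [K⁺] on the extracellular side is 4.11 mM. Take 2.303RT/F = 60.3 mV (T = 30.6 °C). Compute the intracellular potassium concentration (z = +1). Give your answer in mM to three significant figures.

149 mM

Nernst: E = (60.3/1) · log₁₀([out]/[in]), so log₁₀([out]/[in]) = -94.0 × 1 / 60.3 = -1.5589.
[out]/[in] = 10^(-1.5589) = 0.02761.
[in] = 4.11 / 0.02761 = 148.8 mM.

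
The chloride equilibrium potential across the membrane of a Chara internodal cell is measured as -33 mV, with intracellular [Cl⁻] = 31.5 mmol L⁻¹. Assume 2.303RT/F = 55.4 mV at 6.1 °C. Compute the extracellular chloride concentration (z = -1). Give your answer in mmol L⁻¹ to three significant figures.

124 mmol L⁻¹

Nernst: E = (55.4/-1) · log₁₀([out]/[in]), so log₁₀([out]/[in]) = -33.0 × -1 / 55.4 = 0.5957.
[out]/[in] = 10^(0.5957) = 3.942.
[out] = 3.942 × 31.5 = 124.2 mmol L⁻¹.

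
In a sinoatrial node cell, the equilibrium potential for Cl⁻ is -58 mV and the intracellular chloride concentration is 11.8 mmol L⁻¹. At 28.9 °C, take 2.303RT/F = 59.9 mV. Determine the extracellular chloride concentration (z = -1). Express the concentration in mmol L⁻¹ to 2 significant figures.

110 mmol L⁻¹

Nernst: E = (59.9/-1) · log₁₀([out]/[in]), so log₁₀([out]/[in]) = -58.0 × -1 / 59.9 = 0.9683.
[out]/[in] = 10^(0.9683) = 9.296.
[out] = 9.296 × 11.8 = 109.7 mmol L⁻¹.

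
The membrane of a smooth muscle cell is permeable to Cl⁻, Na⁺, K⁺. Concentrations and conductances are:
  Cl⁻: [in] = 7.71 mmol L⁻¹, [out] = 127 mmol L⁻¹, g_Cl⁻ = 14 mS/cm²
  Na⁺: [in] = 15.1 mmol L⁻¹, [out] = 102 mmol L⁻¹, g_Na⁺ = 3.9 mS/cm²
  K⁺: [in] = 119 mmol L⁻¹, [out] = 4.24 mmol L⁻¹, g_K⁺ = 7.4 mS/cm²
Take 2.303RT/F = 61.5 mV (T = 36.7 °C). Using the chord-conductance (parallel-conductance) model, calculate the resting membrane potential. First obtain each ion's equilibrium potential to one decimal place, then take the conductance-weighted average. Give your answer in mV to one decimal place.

E_Cl⁻ = (61.5/-1)·log₁₀(127/7.71) = -74.8 mV
E_Na⁺ = (61.5/1)·log₁₀(102/15.1) = 51.0 mV
E_K⁺ = (61.5/1)·log₁₀(4.24/119) = -89.1 mV
Vm = (Σ gᵢEᵢ)/(Σ gᵢ) = (14·-74.8 + 3.9·51.0 + 7.4·-89.1) / (14 + 3.9 + 7.4)
= -1507.64 / 25.3 = -59.59 mV

-59.6 mV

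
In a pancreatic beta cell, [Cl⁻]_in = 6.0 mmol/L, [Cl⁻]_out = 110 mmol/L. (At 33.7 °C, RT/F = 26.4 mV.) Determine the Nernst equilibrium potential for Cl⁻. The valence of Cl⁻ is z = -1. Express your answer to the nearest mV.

E = (26.4/z) · ln([Cl⁻]_out/[Cl⁻]_in) with z = -1.
For an anion, dividing by z = -1 reverses the sign.
= (26.4/-1) · ln(110/6.0) = -26.40 · ln(18.33)
= -26.40 · (2.9087) = -76.79 mV

-77 mV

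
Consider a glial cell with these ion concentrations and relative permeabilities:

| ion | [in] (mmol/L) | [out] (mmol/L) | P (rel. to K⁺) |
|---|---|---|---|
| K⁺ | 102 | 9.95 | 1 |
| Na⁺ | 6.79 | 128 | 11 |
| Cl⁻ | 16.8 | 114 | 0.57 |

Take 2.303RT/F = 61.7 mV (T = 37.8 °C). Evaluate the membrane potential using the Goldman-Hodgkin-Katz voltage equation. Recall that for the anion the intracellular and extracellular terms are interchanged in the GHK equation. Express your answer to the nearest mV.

48 mV

Vm = 61.7 · log₁₀[(Σ P·[cation]ₒ + Σ P·[anion]ᵢ) / (Σ P·[cation]ᵢ + Σ P·[anion]ₒ)]
Numerator = 1×9.95 + 11×128 + 0.57×16.8 = 1428
Denominator = 1×102 + 11×6.79 + 0.57×114 = 241.7
Vm = 61.7 · log₁₀(5.9069) = 61.7 × (0.7714) = 47.59 mV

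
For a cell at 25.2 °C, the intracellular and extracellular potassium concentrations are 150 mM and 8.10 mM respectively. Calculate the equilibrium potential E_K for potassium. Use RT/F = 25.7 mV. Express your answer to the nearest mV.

E = (25.7/z) · ln([K⁺]_out/[K⁺]_in) with z = +1.
= (25.7/1) · ln(8.10/150) = 25.70 · ln(0.054)
= 25.70 · (-2.9188) = -75.01 mV

-75 mV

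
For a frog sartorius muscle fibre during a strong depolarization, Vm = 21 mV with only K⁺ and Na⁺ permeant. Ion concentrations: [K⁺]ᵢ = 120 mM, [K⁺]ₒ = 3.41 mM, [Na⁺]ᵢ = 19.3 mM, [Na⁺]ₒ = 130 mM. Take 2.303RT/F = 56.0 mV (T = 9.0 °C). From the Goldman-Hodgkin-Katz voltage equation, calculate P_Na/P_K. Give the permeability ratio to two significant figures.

Let α = P_Na/P_K. GHK: Vm = 56.0·log₁₀[(Kₒ + α·Naₒ)/(Kᵢ + α·Naᵢ)].
10^(Vm/56.0) = 10^(21.0/56.0) = 2.3714
So 2.3714·(Kᵢ + α·Naᵢ) = Kₒ + α·Naₒ → α = (2.3714·120.0 − 3.41) / (130.0 − 2.3714·19.3)
α = (284.6 − 3.41) / (130.0 − 45.77) = 281.2/84.23 = 3.338

3.3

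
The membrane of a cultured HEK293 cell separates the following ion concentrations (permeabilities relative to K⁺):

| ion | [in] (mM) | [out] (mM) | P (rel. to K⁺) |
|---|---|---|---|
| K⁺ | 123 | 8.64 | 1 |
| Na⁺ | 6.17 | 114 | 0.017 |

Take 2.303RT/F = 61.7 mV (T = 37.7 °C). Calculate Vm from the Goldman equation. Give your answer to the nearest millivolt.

Vm = 61.7 · log₁₀[(Σ P·[cation]ₒ + Σ P·[anion]ᵢ) / (Σ P·[cation]ᵢ + Σ P·[anion]ₒ)]
Numerator = 1×8.64 + 0.017×114 = 10.58
Denominator = 1×123 + 0.017×6.17 = 123.1
Vm = 61.7 · log₁₀(0.085927) = 61.7 × (-1.0659) = -65.76 mV

-66 mV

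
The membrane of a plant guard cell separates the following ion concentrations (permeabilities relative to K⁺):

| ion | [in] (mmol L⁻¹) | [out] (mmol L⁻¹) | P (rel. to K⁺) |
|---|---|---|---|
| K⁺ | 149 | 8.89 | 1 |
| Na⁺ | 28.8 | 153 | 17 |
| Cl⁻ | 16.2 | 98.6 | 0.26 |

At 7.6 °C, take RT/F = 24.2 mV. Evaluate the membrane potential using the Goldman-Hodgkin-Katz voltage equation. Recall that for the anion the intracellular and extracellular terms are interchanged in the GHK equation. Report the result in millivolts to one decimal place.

33.2 mV

Vm = 24.2 · ln[(Σ P·[cation]ₒ + Σ P·[anion]ᵢ) / (Σ P·[cation]ᵢ + Σ P·[anion]ₒ)]
Numerator = 1×8.89 + 17×153 + 0.26×16.2 = 2614
Denominator = 1×149 + 17×28.8 + 0.26×98.6 = 664.2
Vm = 24.2 · ln(3.9355) = 24.2 × (1.3700) = 33.15 mV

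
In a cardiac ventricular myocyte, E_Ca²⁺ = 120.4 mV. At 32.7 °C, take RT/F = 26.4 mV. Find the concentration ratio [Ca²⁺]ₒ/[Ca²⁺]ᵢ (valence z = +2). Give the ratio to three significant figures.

ln([out]/[in]) = E·z/(26.4) = 120.4 × 2 / 26.4 = 9.1212
[out]/[in] = e^(9.1212) = 9147

9150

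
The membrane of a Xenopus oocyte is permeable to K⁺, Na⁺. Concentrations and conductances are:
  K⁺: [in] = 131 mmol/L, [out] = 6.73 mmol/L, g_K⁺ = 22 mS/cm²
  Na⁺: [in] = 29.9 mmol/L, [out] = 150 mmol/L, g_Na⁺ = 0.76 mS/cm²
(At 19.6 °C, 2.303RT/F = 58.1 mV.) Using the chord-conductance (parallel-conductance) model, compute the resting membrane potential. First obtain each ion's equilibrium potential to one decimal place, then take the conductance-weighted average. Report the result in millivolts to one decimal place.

E_K⁺ = (58.1/1)·log₁₀(6.73/131) = -74.9 mV
E_Na⁺ = (58.1/1)·log₁₀(150/29.9) = 40.7 mV
Vm = (Σ gᵢEᵢ)/(Σ gᵢ) = (22·-74.9 + 0.76·40.7) / (22 + 0.76)
= -1616.87 / 22.76 = -71.04 mV

-71.0 mV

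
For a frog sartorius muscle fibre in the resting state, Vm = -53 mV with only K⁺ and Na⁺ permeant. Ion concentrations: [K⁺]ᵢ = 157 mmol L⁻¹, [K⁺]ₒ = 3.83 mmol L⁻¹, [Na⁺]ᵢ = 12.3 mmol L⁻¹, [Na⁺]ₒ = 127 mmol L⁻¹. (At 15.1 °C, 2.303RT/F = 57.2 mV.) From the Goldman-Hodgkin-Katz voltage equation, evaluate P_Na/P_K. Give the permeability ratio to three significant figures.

0.118

Let α = P_Na/P_K. GHK: Vm = 57.2·log₁₀[(Kₒ + α·Naₒ)/(Kᵢ + α·Naᵢ)].
10^(Vm/57.2) = 10^(-53.0/57.2) = 0.11842
So 0.11842·(Kᵢ + α·Naᵢ) = Kₒ + α·Naₒ → α = (0.11842·157.0 − 3.83) / (127.0 − 0.11842·12.3)
α = (18.59 − 3.83) / (127.0 − 1.457) = 14.76/125.5 = 0.1176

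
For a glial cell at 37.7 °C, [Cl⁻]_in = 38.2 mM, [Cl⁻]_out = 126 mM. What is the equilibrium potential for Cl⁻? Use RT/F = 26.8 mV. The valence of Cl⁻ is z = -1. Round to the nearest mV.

E = (26.8/z) · ln([Cl⁻]_out/[Cl⁻]_in) with z = -1.
For an anion, dividing by z = -1 reverses the sign.
= (26.8/-1) · ln(126/38.2) = -26.80 · ln(3.298)
= -26.80 · (1.1934) = -31.98 mV

-32 mV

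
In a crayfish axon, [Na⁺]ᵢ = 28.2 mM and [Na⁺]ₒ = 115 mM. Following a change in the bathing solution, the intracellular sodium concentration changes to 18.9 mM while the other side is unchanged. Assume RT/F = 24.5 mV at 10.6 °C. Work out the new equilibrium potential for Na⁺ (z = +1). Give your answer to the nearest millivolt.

44 mV

After the shift: [Na⁺]_out = 115, [Na⁺]_in = 18.9 mM.
E_new = (24.5/1)·ln(115/18.9) = 24.50 · (1.8058) = 44.24 mV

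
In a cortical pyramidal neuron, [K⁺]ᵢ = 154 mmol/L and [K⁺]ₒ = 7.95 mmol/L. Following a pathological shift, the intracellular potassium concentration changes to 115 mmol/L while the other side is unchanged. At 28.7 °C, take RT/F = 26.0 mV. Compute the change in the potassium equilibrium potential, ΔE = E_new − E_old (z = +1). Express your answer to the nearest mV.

E_old = (26.0/1)·ln(7.95/154) = -77.06 mV
E_new = (26.0/1)·ln(7.95/115) = -69.47 mV
ΔE = -69.47 − (-77.06) = 7.59 mV

8 mV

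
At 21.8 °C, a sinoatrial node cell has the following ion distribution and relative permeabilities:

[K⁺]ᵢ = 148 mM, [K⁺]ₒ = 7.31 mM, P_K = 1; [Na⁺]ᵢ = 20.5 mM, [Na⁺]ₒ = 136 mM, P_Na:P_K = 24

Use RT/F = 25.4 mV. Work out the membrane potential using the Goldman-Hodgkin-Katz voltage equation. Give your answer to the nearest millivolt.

Vm = 25.4 · ln[(Σ P·[cation]ₒ + Σ P·[anion]ᵢ) / (Σ P·[cation]ᵢ + Σ P·[anion]ₒ)]
Numerator = 1×7.31 + 24×136 = 3271
Denominator = 1×148 + 24×20.5 = 640
Vm = 25.4 · ln(5.1114) = 25.4 × (1.6315) = 41.44 mV

41 mV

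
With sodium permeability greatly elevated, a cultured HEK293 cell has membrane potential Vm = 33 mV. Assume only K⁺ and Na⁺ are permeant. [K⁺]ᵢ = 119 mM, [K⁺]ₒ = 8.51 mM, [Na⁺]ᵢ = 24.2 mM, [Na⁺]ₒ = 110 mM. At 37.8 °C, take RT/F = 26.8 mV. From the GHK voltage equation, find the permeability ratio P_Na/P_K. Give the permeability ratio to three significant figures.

14.7

Let α = P_Na/P_K. GHK: Vm = 26.8·ln[(Kₒ + α·Naₒ)/(Kᵢ + α·Naᵢ)].
e^(Vm/26.8) = e^(33.0/26.8) = 3.4258
So 3.4258·(Kᵢ + α·Naᵢ) = Kₒ + α·Naₒ → α = (3.4258·119.0 − 8.51) / (110.0 − 3.4258·24.2)
α = (407.7 − 8.51) / (110.0 − 82.91) = 399.2/27.09 = 14.73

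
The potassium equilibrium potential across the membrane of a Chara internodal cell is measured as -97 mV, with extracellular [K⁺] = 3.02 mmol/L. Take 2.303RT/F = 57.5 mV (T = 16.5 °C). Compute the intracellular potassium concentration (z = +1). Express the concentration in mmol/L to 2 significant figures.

Nernst: E = (57.5/1) · log₁₀([out]/[in]), so log₁₀([out]/[in]) = -97.0 × 1 / 57.5 = -1.6870.
[out]/[in] = 10^(-1.6870) = 0.02056.
[in] = 3.02 / 0.02056 = 146.9 mmol/L.

150 mmol/L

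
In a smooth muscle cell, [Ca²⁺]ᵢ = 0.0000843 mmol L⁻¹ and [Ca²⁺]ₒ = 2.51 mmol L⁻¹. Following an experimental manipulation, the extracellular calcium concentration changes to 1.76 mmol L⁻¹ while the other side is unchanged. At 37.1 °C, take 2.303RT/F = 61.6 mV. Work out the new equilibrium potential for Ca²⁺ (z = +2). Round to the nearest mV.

133 mV

After the shift: [Ca²⁺]_out = 1.76, [Ca²⁺]_in = 0.0000843 mmol L⁻¹.
E_new = (61.6/2)·log₁₀(1.76/0.0000843) = 30.80 · (4.3197) = 133.05 mV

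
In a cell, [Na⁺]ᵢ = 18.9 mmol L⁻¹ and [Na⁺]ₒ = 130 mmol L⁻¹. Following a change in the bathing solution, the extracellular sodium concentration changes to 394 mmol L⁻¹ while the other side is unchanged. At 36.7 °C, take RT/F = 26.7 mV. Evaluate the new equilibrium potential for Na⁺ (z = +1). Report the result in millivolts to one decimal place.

81.1 mV

After the shift: [Na⁺]_out = 394, [Na⁺]_in = 18.9 mmol L⁻¹.
E_new = (26.7/1)·ln(394/18.9) = 26.70 · (3.0372) = 81.09 mV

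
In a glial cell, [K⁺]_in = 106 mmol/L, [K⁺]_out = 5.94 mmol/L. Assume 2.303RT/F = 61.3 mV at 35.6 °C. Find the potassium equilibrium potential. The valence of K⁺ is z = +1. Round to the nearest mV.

-77 mV

E = (61.3/z) · log₁₀([K⁺]_out/[K⁺]_in) with z = +1.
= (61.3/1) · log₁₀(5.94/106) = 61.30 · log₁₀(0.05604)
= 61.30 · (-1.2515) = -76.72 mV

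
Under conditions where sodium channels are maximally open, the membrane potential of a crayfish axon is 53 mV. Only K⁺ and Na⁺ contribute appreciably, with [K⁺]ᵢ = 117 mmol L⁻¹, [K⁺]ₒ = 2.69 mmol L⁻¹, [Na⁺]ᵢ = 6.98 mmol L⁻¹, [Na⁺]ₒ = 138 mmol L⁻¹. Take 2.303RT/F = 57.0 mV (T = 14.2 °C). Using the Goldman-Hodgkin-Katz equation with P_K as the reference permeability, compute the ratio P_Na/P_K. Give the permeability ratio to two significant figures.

13

Let α = P_Na/P_K. GHK: Vm = 57.0·log₁₀[(Kₒ + α·Naₒ)/(Kᵢ + α·Naᵢ)].
10^(Vm/57.0) = 10^(53.0/57.0) = 8.5079
So 8.5079·(Kᵢ + α·Naᵢ) = Kₒ + α·Naₒ → α = (8.5079·117.0 − 2.69) / (138.0 − 8.5079·6.98)
α = (995.4 − 2.69) / (138.0 − 59.39) = 992.7/78.61 = 12.63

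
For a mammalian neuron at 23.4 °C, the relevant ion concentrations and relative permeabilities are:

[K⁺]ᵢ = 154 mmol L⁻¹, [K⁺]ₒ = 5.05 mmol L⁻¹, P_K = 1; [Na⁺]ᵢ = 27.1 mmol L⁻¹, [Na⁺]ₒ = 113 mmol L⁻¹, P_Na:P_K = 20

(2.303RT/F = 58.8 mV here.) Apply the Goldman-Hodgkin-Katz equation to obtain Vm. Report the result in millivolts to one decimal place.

30.1 mV

Vm = 58.8 · log₁₀[(Σ P·[cation]ₒ + Σ P·[anion]ᵢ) / (Σ P·[cation]ᵢ + Σ P·[anion]ₒ)]
Numerator = 1×5.05 + 20×113 = 2265
Denominator = 1×154 + 20×27.1 = 696
Vm = 58.8 · log₁₀(3.2544) = 58.8 × (0.5125) = 30.13 mV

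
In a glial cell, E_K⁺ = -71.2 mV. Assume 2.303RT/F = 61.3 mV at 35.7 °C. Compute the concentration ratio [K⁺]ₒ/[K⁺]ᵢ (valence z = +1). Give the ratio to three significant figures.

log₁₀([out]/[in]) = E·z/(61.3) = -71.2 × 1 / 61.3 = -1.1615
[out]/[in] = 10^(-1.1615) = 0.06894

0.0689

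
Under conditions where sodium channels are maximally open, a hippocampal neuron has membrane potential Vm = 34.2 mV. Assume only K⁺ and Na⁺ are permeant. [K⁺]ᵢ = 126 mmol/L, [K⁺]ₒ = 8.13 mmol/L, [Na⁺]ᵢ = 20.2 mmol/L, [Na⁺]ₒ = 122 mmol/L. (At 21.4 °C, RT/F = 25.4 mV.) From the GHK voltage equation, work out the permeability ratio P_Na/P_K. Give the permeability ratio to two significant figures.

Let α = P_Na/P_K. GHK: Vm = 25.4·ln[(Kₒ + α·Naₒ)/(Kᵢ + α·Naᵢ)].
e^(Vm/25.4) = e^(34.2/25.4) = 3.8438
So 3.8438·(Kᵢ + α·Naᵢ) = Kₒ + α·Naₒ → α = (3.8438·126.0 − 8.13) / (122.0 − 3.8438·20.2)
α = (484.3 − 8.13) / (122.0 − 77.64) = 476.2/44.36 = 10.74

11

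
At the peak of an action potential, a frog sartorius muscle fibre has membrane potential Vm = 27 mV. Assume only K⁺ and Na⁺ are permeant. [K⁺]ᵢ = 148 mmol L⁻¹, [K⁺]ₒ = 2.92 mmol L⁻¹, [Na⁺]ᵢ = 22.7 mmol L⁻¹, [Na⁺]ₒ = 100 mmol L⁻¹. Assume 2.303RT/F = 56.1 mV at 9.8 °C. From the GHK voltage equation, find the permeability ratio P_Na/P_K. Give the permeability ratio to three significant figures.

14.3

Let α = P_Na/P_K. GHK: Vm = 56.1·log₁₀[(Kₒ + α·Naₒ)/(Kᵢ + α·Naᵢ)].
10^(Vm/56.1) = 10^(27.0/56.1) = 3.0289
So 3.0289·(Kᵢ + α·Naᵢ) = Kₒ + α·Naₒ → α = (3.0289·148.0 − 2.92) / (100.0 − 3.0289·22.7)
α = (448.3 − 2.92) / (100.0 − 68.76) = 445.4/31.24 = 14.25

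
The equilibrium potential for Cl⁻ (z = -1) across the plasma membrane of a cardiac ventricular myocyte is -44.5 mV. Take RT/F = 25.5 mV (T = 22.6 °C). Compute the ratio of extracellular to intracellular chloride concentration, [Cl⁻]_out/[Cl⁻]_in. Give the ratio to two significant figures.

5.7

ln([out]/[in]) = E·z/(25.5) = -44.5 × -1 / 25.5 = 1.7451
[out]/[in] = e^(1.7451) = 5.726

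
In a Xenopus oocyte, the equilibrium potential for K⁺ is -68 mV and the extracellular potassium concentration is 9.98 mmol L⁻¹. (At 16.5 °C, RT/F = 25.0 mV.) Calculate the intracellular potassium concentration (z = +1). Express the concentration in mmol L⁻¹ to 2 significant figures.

Nernst: E = (25.0/1) · ln([out]/[in]), so ln([out]/[in]) = -68.0 × 1 / 25.0 = -2.7200.
[out]/[in] = e^(-2.7200) = 0.06587.
[in] = 9.98 / 0.06587 = 151.5 mmol L⁻¹.

150 mmol L⁻¹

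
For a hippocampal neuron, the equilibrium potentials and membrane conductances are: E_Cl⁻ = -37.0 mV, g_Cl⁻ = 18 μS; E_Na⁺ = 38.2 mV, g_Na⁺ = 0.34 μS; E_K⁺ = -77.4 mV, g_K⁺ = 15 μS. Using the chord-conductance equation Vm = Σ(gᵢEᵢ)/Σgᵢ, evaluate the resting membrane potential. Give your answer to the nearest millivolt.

-54 mV

Σ gᵢEᵢ = 18·(-37.0) + 0.34·(38.2) + 15·(-77.4) = -1814.01
Σ gᵢ = 18 + 0.34 + 15 = 33.34
Vm = -1814.01 / 33.34 = -54.41 mV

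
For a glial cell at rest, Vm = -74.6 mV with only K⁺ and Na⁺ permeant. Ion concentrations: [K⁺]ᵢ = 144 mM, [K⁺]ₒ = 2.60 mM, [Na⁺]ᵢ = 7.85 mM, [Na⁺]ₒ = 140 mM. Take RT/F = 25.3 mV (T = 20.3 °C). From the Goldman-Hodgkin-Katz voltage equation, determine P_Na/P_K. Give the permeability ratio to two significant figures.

0.035

Let α = P_Na/P_K. GHK: Vm = 25.3·ln[(Kₒ + α·Naₒ)/(Kᵢ + α·Naᵢ)].
e^(Vm/25.3) = e^(-74.6/25.3) = 0.052412
So 0.052412·(Kᵢ + α·Naᵢ) = Kₒ + α·Naₒ → α = (0.052412·144.0 − 2.6) / (140.0 − 0.052412·7.85)
α = (7.547 − 2.6) / (140.0 − 0.4114) = 4.947/139.6 = 0.03544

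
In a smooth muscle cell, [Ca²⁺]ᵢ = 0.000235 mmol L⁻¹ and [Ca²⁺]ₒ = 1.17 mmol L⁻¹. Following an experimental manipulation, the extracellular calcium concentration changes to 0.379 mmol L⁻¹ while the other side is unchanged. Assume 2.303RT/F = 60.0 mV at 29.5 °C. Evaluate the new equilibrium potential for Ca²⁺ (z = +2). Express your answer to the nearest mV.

96 mV

After the shift: [Ca²⁺]_out = 0.379, [Ca²⁺]_in = 0.000235 mmol L⁻¹.
E_new = (60.0/2)·log₁₀(0.379/0.000235) = 30.00 · (3.2076) = 96.23 mV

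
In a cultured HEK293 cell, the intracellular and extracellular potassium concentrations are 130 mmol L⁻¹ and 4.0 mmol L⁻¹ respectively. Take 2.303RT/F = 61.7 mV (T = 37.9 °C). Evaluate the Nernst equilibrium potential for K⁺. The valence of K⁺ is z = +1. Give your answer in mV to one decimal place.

-93.3 mV

E = (61.7/z) · log₁₀([K⁺]_out/[K⁺]_in) with z = +1.
= (61.7/1) · log₁₀(4.0/130) = 61.70 · log₁₀(0.03077)
= 61.70 · (-1.5119) = -93.28 mV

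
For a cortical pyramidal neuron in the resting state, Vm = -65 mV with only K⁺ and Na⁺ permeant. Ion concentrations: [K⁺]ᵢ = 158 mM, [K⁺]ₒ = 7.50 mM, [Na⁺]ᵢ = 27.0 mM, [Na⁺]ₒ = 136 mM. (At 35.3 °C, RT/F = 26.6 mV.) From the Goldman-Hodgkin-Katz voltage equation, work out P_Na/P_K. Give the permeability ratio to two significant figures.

Let α = P_Na/P_K. GHK: Vm = 26.6·ln[(Kₒ + α·Naₒ)/(Kᵢ + α·Naᵢ)].
e^(Vm/26.6) = e^(-65.0/26.6) = 0.086847
So 0.086847·(Kᵢ + α·Naᵢ) = Kₒ + α·Naₒ → α = (0.086847·158.0 − 7.5) / (136.0 − 0.086847·27.0)
α = (13.72 − 7.5) / (136.0 − 2.345) = 6.222/133.7 = 0.04655

0.047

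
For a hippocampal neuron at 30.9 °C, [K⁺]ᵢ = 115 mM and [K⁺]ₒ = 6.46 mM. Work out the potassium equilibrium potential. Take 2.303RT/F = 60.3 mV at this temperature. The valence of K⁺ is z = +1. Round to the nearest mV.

-75 mV

E = (60.3/z) · log₁₀([K⁺]_out/[K⁺]_in) with z = +1.
= (60.3/1) · log₁₀(6.46/115) = 60.30 · log₁₀(0.05617)
= 60.30 · (-1.2505) = -75.40 mV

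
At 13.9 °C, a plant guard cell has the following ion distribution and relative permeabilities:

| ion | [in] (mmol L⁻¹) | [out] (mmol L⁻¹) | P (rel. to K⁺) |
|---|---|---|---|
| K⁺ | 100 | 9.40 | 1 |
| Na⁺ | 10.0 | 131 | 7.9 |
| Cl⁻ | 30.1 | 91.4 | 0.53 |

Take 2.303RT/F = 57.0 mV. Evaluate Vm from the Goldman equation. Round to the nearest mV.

Vm = 57.0 · log₁₀[(Σ P·[cation]ₒ + Σ P·[anion]ᵢ) / (Σ P·[cation]ᵢ + Σ P·[anion]ₒ)]
Numerator = 1×9.40 + 7.9×131 + 0.53×30.1 = 1060
Denominator = 1×100 + 7.9×10.0 + 0.53×91.4 = 227.4
Vm = 57.0 · log₁₀(4.6616) = 57.0 × (0.6685) = 38.11 mV

38 mV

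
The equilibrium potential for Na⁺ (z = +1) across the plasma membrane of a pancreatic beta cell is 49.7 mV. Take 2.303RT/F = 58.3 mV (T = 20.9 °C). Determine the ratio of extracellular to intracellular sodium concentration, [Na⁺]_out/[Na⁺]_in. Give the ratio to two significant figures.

7.1

log₁₀([out]/[in]) = E·z/(58.3) = 49.7 × 1 / 58.3 = 0.8525
[out]/[in] = 10^(0.8525) = 7.12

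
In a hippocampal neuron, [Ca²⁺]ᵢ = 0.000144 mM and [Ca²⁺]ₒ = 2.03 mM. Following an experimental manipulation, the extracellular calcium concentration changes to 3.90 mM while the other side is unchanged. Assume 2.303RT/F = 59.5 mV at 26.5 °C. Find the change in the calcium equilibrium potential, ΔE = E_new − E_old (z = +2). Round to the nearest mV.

E_old = (59.5/2)·log₁₀(2.03/0.000144) = 123.44 mV
E_new = (59.5/2)·log₁₀(3.90/0.000144) = 131.87 mV
ΔE = 131.87 − (123.44) = 8.44 mV

8 mV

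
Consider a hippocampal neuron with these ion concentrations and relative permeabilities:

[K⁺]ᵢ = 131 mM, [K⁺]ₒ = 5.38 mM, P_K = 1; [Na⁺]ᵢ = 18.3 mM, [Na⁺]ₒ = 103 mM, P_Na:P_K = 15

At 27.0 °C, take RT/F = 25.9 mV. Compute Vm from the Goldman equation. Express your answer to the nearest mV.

Vm = 25.9 · ln[(Σ P·[cation]ₒ + Σ P·[anion]ᵢ) / (Σ P·[cation]ᵢ + Σ P·[anion]ₒ)]
Numerator = 1×5.38 + 15×103 = 1550
Denominator = 1×131 + 15×18.3 = 405.5
Vm = 25.9 · ln(3.8234) = 25.9 × (1.3411) = 34.74 mV

35 mV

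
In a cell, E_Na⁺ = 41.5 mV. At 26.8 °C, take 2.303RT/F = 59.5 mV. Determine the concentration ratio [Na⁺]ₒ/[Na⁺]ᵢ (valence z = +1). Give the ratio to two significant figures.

log₁₀([out]/[in]) = E·z/(59.5) = 41.5 × 1 / 59.5 = 0.6975
[out]/[in] = 10^(0.6975) = 4.983

5.0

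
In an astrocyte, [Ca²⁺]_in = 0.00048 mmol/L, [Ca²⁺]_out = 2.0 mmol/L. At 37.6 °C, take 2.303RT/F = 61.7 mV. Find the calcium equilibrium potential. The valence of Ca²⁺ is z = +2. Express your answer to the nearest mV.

E = (61.7/z) · log₁₀([Ca²⁺]_out/[Ca²⁺]_in) with z = +2.
= (61.7/2) · log₁₀(2.0/0.00048) = 30.85 · log₁₀(4167)
= 30.85 · (3.6198) = 111.67 mV

112 mV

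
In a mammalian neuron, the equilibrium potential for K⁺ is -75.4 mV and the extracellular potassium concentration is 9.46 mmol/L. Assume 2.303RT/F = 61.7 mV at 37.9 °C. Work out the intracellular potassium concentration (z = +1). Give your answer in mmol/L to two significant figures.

160 mmol/L

Nernst: E = (61.7/1) · log₁₀([out]/[in]), so log₁₀([out]/[in]) = -75.4 × 1 / 61.7 = -1.2220.
[out]/[in] = 10^(-1.2220) = 0.05997.
[in] = 9.46 / 0.05997 = 157.7 mmol/L.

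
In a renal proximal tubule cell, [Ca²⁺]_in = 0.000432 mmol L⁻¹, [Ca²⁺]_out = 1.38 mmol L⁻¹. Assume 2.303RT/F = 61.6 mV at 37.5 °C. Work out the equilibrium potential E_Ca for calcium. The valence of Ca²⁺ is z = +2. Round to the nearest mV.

E = (61.6/z) · log₁₀([Ca²⁺]_out/[Ca²⁺]_in) with z = +2.
= (61.6/2) · log₁₀(1.38/0.000432) = 30.80 · log₁₀(3194)
= 30.80 · (3.5044) = 107.94 mV

108 mV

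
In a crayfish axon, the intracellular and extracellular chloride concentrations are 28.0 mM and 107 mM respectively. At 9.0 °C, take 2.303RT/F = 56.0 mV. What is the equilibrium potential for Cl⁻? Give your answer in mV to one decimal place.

E = (56.0/z) · log₁₀([Cl⁻]_out/[Cl⁻]_in) with z = -1.
For an anion, dividing by z = -1 reverses the sign.
= (56.0/-1) · log₁₀(107/28.0) = -56.00 · log₁₀(3.821)
= -56.00 · (0.5822) = -32.60 mV

-32.6 mV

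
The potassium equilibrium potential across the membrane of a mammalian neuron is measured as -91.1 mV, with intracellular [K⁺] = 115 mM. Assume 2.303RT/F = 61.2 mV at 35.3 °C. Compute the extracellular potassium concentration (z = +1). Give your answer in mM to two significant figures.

3.7 mM

Nernst: E = (61.2/1) · log₁₀([out]/[in]), so log₁₀([out]/[in]) = -91.1 × 1 / 61.2 = -1.4886.
[out]/[in] = 10^(-1.4886) = 0.03247.
[out] = 0.03247 × 115 = 3.734 mM.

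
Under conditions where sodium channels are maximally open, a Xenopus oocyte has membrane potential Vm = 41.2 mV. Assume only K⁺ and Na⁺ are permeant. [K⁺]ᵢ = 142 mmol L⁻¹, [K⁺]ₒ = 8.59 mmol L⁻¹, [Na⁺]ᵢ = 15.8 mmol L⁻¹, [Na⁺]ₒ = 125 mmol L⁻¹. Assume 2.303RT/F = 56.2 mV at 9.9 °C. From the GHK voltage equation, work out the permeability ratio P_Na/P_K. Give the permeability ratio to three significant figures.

19.2

Let α = P_Na/P_K. GHK: Vm = 56.2·log₁₀[(Kₒ + α·Naₒ)/(Kᵢ + α·Naᵢ)].
10^(Vm/56.2) = 10^(41.2/56.2) = 5.4087
So 5.4087·(Kᵢ + α·Naᵢ) = Kₒ + α·Naₒ → α = (5.4087·142.0 − 8.59) / (125.0 − 5.4087·15.8)
α = (768 − 8.59) / (125.0 − 85.46) = 759.5/39.54 = 19.21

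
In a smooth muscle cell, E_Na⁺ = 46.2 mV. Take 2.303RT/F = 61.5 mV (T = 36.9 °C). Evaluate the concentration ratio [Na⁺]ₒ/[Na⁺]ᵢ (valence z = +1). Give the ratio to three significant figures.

log₁₀([out]/[in]) = E·z/(61.5) = 46.2 × 1 / 61.5 = 0.7512
[out]/[in] = 10^(0.7512) = 5.639

5.64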